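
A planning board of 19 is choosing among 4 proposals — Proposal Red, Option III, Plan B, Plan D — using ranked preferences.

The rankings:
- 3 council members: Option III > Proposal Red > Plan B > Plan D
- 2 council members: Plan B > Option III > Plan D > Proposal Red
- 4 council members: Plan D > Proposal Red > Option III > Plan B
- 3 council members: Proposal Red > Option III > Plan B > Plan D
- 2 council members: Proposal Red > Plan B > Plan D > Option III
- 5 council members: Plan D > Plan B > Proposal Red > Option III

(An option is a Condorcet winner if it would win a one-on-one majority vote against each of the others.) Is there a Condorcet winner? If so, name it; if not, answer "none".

Head-to-head results (19 council members):
Proposal Red vs Option III: Proposal Red is ranked higher on 4+3+2+5 = 14 ballots, Option III on 5. Proposal Red wins 14–5.
Proposal Red–Plan B: Proposal Red 12–7.
Proposal Red vs Plan D: Proposal Red preferred on 3+3+2 = 8 ballots; Plan D wins 11–8.
Option III vs Plan B: Option III wins 10–9.
Option III vs Plan D: Plan D, 11–8.
Plan B vs Plan D: Plan B preferred on 3+2+3+2 = 10 ballots; Plan B wins 10–9.
No option is unbeaten: Proposal Red loses to Plan D; Option III loses to Proposal Red; Plan B loses to Proposal Red; Plan D loses to Plan B. In particular Proposal Red → Plan B → Plan D → Proposal Red is a majority cycle — no Condorcet winner exists.

none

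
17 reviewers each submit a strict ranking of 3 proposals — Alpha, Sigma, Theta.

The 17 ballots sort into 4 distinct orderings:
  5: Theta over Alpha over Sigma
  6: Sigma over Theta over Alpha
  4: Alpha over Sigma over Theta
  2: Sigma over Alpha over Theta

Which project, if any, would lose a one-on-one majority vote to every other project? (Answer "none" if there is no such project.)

Head-to-head results (17 reviewers):
Alpha vs Sigma: Alpha, 9–8.
Alpha vs Theta: Theta, 11–6.
Sigma vs Theta: 12 to 5, Sigma.
Every project wins at least one matchup (Alpha beats Sigma; Sigma beats Theta; Theta beats Alpha), so there is no Condorcet loser.

none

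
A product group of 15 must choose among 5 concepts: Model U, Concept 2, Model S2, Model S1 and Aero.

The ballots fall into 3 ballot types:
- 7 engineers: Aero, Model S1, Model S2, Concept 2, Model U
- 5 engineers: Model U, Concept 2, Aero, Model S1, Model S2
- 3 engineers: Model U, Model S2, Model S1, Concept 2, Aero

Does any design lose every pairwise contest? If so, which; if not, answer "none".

none

Head-to-head results (15 engineers):
Model U vs Concept 2: Model U preferred on 5+3 = 8 ballots; Model U wins 8–7.
Model U vs Model S2: 5+3 = 8 for Model U, 7 for Model S2 — Model U by 8–7.
Model U vs Model S1: Model U is ranked higher on 5+3 = 8 ballots, Model S1 on 7. Model U wins 8–7.
Model U vs Aero: 5+3 = 8 for Model U, 7 for Aero — Model U by 8–7.
Concept 2 vs Model S2: 5 for Concept 2, 10 for Model S2 — Model S2 by 10–5.
Concept 2 vs Model S1: Concept 2 is ranked higher on 5 ballots, Model S1 on 10. Model S1 wins 10–5.
Concept 2 vs Aero: Concept 2 wins 8–7.
Model S2–Model S1: Model S1 12–3.
Model S2 vs Aero: 3 to 12, Aero.
Model S1 vs Aero: Model S1 preferred on 3 ballots; Aero wins 12–3.
No design is winless: Model U beats Concept 2; Concept 2 beats Aero; Model S2 beats Concept 2; Model S1 beats Concept 2; Aero beats Model S2. There is no Condorcet loser.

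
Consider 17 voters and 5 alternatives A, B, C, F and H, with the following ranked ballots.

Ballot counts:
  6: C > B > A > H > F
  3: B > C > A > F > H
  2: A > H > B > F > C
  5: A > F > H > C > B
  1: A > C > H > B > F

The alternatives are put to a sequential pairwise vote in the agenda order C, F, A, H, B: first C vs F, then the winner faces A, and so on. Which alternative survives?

Round 1: C vs F — 10–7, C advances.
Round 2: C vs A — 9–8, C advances.
Round 3: C vs H — 10–7, C advances.
Round 4: C vs B — 12–5, C advances.
C survives the agenda.

C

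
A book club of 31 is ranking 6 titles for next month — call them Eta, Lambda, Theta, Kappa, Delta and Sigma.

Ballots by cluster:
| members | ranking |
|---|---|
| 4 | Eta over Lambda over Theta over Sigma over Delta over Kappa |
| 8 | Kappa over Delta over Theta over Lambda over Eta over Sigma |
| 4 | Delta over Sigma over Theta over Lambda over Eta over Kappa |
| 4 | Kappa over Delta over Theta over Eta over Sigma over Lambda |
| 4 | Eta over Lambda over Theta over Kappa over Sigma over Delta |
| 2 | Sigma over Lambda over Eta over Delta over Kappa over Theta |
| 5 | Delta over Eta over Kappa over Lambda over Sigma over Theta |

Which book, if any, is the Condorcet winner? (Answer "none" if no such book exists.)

none

Head-to-head results (31 members):
Eta vs Lambda: Eta is ranked higher on 4+4+4+5 = 17 ballots, Lambda on 14. Eta wins 17–14.
Eta vs Theta: Eta is ranked higher on 4+4+2+5 = 15 ballots, Theta on 16. Theta wins 16–15.
Eta vs Kappa: 4+4+4+2+5 = 19 for Eta, 12 for Kappa — Eta by 19–12.
Eta vs Delta: 4+4+2 = 10 for Eta, 21 for Delta — Delta by 21–10.
Eta vs Sigma: 4+8+4+4+5 = 25 for Eta, 6 for Sigma — Eta by 25–6.
Lambda vs Theta: 15 to 16, Theta.
Lambda vs Kappa: 4+4+4+2 = 14 for Lambda, 17 for Kappa — Kappa by 17–14.
Lambda vs Delta: 4+4+2 = 10 for Lambda, 21 for Delta — Delta by 21–10.
Lambda vs Sigma: 4+8+4+5 = 21 for Lambda, 10 for Sigma — Lambda by 21–10.
Theta vs Kappa: 4+4+4 = 12 for Theta, 19 for Kappa — Kappa by 19–12.
Theta vs Delta: Theta preferred on 4+4 = 8 ballots; Delta wins 23–8.
Theta vs Sigma: 20 to 11, Theta.
Kappa vs Delta: 16 to 15, Kappa.
Kappa vs Sigma: Kappa is ranked higher on 8+4+4+5 = 21 ballots, Sigma on 10. Kappa wins 21–10.
Delta vs Sigma: 21 to 10, Delta.
Every book loses at least once (Eta loses to Theta; Lambda loses to Eta; Theta loses to Kappa; Kappa loses to Eta; Delta loses to Kappa; Sigma loses to Eta). The majority relation contains the cycle Eta → Kappa → Theta → Eta, so there is no Condorcet winner.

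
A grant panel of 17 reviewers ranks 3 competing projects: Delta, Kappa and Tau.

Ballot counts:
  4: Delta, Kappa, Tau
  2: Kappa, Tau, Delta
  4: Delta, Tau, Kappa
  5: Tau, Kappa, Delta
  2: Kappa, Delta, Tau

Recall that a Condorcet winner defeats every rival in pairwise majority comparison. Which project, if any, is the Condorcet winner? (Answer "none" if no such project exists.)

Pairwise majorities:
Delta vs Kappa: Delta is ranked higher on 4+4 = 8 ballots, Kappa on 9. Kappa wins 9–8.
Delta vs Tau: Delta is ranked higher on 4+4+2 = 10 ballots, Tau on 7. Delta wins 10–7.
Kappa vs Tau: Kappa is ranked higher on 4+2+2 = 8 ballots, Tau on 9. Tau wins 9–8.
No project is unbeaten: Delta loses to Kappa; Kappa loses to Tau; Tau loses to Delta. In particular Delta → Tau → Kappa → Delta is a majority cycle — no Condorcet winner exists.

none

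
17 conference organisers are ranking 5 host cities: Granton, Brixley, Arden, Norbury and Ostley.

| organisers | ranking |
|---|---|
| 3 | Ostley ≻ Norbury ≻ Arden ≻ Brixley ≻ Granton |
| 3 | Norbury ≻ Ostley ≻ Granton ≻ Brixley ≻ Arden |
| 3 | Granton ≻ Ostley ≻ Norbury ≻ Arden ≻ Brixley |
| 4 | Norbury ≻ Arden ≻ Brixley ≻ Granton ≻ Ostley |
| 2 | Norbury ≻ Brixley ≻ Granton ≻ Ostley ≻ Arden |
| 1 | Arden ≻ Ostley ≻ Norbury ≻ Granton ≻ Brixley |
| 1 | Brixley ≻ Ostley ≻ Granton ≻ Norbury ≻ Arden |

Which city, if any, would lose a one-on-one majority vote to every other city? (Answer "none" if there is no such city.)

Head-to-head results (17 organisers):
Granton–Brixley: Brixley 10–7.
Granton vs Arden: Granton wins 9–8.
Granton vs Norbury: Norbury wins 13–4.
Granton vs Ostley: 3+4+2 = 9 for Granton, 8 for Ostley — Granton by 9–8.
Brixley vs Arden: Arden, 11–6.
Brixley–Norbury: Norbury 16–1.
Brixley–Ostley: Ostley 10–7.
Arden vs Norbury: Arden is ranked higher on 1 ballot, Norbury on 16. Norbury wins 16–1.
Arden vs Ostley: Ostley, 12–5.
Norbury vs Ostley: Norbury wins 9–8.
Each city has at least one pairwise win (Granton beats Arden; Brixley beats Granton; Arden beats Brixley; Norbury beats Granton; Ostley beats Brixley) — no Condorcet loser.

none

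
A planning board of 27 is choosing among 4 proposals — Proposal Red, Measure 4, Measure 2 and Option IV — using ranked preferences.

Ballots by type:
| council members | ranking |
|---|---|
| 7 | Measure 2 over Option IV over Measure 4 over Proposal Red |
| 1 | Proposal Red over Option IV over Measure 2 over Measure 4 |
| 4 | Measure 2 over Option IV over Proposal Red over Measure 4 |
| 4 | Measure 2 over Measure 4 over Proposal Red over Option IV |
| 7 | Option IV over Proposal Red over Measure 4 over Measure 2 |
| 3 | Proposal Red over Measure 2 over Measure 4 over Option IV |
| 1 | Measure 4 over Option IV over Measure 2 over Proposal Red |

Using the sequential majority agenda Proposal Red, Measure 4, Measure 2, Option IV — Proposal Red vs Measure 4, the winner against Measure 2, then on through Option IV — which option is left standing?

Round 1: Proposal Red vs Measure 4 — 15–12, Proposal Red advances.
Round 2: Proposal Red vs Measure 2 — 11–16, Measure 2 advances.
Round 3: Measure 2 vs Option IV — 18–9, Measure 2 advances.
Measure 2 survives the agenda.

Measure 2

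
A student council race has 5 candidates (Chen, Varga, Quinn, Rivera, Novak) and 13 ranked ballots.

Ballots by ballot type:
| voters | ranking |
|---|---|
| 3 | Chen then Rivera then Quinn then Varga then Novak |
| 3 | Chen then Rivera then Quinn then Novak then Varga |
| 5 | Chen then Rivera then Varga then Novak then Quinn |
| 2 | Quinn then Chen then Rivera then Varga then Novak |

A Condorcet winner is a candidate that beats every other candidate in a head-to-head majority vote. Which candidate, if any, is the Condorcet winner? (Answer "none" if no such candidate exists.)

Pairwise majorities:
Chen–Varga: Chen 13–0.
Chen vs Quinn: Chen, 11–2.
Chen vs Rivera: Chen, 13–0.
Chen vs Novak: Chen wins 13–0.
Varga vs Quinn: Quinn, 8–5.
Varga–Rivera: Rivera 13–0.
Varga vs Novak: Varga wins 10–3.
Quinn vs Rivera: Rivera, 11–2.
Quinn–Novak: Quinn 8–5.
Rivera vs Novak: Rivera wins 13–0.
Chen defeats every rival head-to-head and is the Condorcet winner.

Chen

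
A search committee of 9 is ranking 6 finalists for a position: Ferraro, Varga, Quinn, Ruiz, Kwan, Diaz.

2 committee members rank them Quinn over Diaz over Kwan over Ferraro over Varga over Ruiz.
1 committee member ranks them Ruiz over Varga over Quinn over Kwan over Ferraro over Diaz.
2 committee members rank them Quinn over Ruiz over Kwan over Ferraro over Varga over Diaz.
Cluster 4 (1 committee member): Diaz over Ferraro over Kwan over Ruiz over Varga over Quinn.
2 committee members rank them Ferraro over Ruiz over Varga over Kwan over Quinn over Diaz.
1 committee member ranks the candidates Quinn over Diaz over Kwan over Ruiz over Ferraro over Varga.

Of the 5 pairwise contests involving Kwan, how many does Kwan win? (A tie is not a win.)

3

Kwan against each rival (9 committee members):
Kwan vs Ferraro: Kwan wins 6–3.
Kwan vs Varga: Kwan wins 6–3.
Kwan vs Quinn: Quinn, 6–3.
Kwan vs Ruiz: 2+1+1 = 4 for Kwan, 5 for Ruiz — Ruiz by 5–4.
Kwan vs Diaz: Kwan, 5–4.
Kwan beats Ferraro, Varga, Diaz; loses to Quinn, Ruiz — 3 pairwise wins.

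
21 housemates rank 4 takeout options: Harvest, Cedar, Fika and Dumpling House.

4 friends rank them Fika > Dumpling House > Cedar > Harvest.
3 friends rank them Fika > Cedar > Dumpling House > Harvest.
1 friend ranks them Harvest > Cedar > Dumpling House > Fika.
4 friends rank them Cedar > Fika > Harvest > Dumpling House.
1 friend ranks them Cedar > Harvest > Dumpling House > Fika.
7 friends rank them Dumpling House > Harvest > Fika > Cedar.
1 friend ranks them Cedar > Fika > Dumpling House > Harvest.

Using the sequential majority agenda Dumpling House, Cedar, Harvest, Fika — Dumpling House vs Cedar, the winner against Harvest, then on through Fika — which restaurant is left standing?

Fika

Round 1: Dumpling House vs Cedar — 11–10, Dumpling House advances.
Round 2: Dumpling House vs Harvest — 15–6, Dumpling House advances.
Round 3: Dumpling House vs Fika — 9–12, Fika advances.
Fika survives the agenda.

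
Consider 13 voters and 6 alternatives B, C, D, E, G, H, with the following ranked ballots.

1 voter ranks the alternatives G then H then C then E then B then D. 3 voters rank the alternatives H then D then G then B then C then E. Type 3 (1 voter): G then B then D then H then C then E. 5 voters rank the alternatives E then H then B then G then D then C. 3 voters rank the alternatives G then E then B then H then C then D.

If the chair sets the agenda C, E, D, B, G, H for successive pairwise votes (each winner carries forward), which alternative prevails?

Round 1: C vs E — 5–8, E advances.
Round 2: E vs D — 9–4, E advances.
Round 3: E vs B — 9–4, E advances.
Round 4: E vs G — 5–8, G advances.
Round 5: G vs H — 5–8, H advances.
The agenda winner is H.

H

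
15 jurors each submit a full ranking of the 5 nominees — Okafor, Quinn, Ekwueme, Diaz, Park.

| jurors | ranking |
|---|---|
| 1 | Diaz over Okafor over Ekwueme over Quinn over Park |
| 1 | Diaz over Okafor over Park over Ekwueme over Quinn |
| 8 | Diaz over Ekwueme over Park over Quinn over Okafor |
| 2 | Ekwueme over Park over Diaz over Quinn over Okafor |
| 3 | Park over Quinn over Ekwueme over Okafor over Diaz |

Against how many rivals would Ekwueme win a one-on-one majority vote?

3

Ekwueme against each rival (15 jurors):
Ekwueme vs Okafor: Ekwueme preferred on 8+2+3 = 13 ballots; Ekwueme wins 13–2.
Ekwueme vs Quinn: Ekwueme, 12–3.
Ekwueme vs Diaz: Ekwueme is ranked higher on 2+3 = 5 ballots, Diaz on 10. Diaz wins 10–5.
Ekwueme vs Park: 1+8+2 = 11 for Ekwueme, 4 for Park — Ekwueme by 11–4.
Ekwueme beats Okafor, Quinn, Park; loses to Diaz — 3 pairwise wins.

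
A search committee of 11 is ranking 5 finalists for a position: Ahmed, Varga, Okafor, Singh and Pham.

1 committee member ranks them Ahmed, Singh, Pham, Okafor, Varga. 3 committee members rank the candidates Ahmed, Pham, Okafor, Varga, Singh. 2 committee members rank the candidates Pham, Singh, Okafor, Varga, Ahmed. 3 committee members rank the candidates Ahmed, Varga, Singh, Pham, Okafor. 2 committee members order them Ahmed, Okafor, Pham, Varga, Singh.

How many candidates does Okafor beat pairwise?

Okafor against each rival (11 committee members):
Okafor vs Ahmed: Okafor preferred on 2 ballots; Ahmed wins 9–2.
Okafor vs Varga: 8 to 3, Okafor.
Okafor–Singh: Singh 6–5.
Okafor vs Pham: 2 for Okafor, 9 for Pham — Pham by 9–2.
Okafor beats Varga; loses to Ahmed, Singh, Pham — 1 pairwise win.

1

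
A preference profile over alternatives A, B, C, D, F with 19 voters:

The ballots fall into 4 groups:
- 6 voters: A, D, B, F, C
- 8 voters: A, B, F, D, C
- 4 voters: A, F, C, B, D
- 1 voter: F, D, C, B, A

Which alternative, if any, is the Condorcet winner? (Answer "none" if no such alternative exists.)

Head-to-head results (19 voters):
A–B: A 18–1.
A vs C: A wins 18–1.
A vs D: A wins 18–1.
A–F: A 18–1.
B vs C: B, 14–5.
B vs D: B wins 12–7.
B vs F: B wins 14–5.
C vs D: D wins 15–4.
C vs F: F, 19–0.
D vs F: F, 13–6.
A defeats every rival head-to-head and is the Condorcet winner.

A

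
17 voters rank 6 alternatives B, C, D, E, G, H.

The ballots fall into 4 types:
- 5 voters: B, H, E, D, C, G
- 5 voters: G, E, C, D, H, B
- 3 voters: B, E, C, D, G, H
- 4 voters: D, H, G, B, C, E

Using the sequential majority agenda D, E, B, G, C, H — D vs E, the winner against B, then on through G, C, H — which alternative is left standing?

Round 1: D vs E — 4–13, E advances.
Round 2: E vs B — 5–12, B advances.
Round 3: B vs G — 8–9, G advances.
Round 4: G vs C — 9–8, G advances.
Round 5: G vs H — 8–9, H advances.
The agenda winner is H.

H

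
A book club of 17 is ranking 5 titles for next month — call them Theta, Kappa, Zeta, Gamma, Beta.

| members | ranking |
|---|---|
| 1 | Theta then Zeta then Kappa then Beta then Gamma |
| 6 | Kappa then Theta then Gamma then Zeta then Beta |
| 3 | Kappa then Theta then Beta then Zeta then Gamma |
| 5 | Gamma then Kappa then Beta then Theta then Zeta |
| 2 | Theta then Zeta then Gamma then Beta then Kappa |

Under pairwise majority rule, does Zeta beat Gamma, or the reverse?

Gamma

Ballots ranking Zeta above Gamma: 1 + 3 + 2 = 6.
Ballots ranking Gamma above Zeta: 17 − 6 = 11.
Gamma wins the head-to-head 11–6.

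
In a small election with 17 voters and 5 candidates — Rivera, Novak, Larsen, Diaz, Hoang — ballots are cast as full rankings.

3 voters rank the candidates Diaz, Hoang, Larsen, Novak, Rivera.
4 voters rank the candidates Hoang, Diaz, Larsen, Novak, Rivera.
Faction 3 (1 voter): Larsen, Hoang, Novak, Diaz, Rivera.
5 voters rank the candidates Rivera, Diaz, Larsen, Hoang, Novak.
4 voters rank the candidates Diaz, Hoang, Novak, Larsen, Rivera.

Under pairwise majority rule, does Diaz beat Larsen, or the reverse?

Diaz

Ballots ranking Diaz above Larsen: 3 + 4 + 5 + 4 = 16.
Ballots ranking Larsen above Diaz: 17 − 16 = 1.
Diaz wins the head-to-head 16–1.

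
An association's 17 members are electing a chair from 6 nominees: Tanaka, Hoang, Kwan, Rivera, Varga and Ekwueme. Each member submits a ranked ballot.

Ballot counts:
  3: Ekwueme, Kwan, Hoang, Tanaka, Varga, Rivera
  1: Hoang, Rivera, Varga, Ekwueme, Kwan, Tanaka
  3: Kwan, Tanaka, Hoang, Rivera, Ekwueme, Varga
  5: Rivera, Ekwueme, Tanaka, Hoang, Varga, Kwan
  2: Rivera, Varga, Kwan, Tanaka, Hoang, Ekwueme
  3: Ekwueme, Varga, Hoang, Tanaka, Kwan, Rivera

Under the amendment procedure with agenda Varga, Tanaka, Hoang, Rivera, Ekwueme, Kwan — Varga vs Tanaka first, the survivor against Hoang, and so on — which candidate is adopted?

Round 1: Varga vs Tanaka — 6–11, Tanaka advances.
Round 2: Tanaka vs Hoang — 10–7, Tanaka advances.
Round 3: Tanaka vs Rivera — 9–8, Tanaka advances.
Round 4: Tanaka vs Ekwueme — 5–12, Ekwueme advances.
Round 5: Ekwueme vs Kwan — 12–5, Ekwueme advances.
Ekwueme survives the agenda.

Ekwueme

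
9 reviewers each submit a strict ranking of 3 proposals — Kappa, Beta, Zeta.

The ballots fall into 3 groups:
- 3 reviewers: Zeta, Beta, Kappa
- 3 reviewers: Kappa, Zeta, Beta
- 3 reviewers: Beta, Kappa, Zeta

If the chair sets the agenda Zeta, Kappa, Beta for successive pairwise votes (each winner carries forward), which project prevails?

Beta

Round 1: Zeta vs Kappa — 3–6, Kappa advances.
Round 2: Kappa vs Beta — 3–6, Beta advances.
The agenda winner is Beta.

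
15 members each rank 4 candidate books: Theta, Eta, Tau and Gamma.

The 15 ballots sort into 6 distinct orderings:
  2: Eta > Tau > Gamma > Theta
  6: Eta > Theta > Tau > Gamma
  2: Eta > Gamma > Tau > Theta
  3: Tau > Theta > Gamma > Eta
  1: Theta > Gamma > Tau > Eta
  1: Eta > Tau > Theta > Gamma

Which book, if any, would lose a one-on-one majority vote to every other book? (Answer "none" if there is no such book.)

Gamma

Pairwise majorities:
Theta vs Eta: Theta is ranked higher on 3+1 = 4 ballots, Eta on 11. Eta wins 11–4.
Theta vs Tau: Theta preferred on 6+1 = 7 ballots; Tau wins 8–7.
Theta vs Gamma: 6+3+1+1 = 11 for Theta, 4 for Gamma — Theta by 11–4.
Eta–Tau: Eta 11–4.
Eta vs Gamma: Eta is ranked higher on 2+6+2+1 = 11 ballots, Gamma on 4. Eta wins 11–4.
Tau vs Gamma: Tau preferred on 2+6+3+1 = 12 ballots; Tau wins 12–3.
Only Gamma has no wins; Gamma is the Condorcet loser.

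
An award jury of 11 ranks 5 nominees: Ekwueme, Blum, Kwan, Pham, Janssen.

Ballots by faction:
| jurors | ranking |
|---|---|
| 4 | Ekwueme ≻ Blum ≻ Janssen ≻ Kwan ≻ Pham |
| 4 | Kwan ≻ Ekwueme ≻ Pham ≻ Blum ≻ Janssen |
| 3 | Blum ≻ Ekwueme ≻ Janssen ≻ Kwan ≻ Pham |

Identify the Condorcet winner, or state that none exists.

Pairwise majorities:
Ekwueme vs Blum: Ekwueme, 8–3.
Ekwueme vs Kwan: Ekwueme, 7–4.
Ekwueme vs Pham: Ekwueme, 11–0.
Ekwueme–Janssen: Ekwueme 11–0.
Blum vs Kwan: Blum wins 7–4.
Blum vs Pham: Blum wins 7–4.
Blum vs Janssen: Blum wins 11–0.
Kwan–Pham: Kwan 11–0.
Kwan vs Janssen: Janssen, 7–4.
Pham vs Janssen: Janssen wins 7–4.
Ekwueme beats each of Blum, Kwan, Pham, Janssen — Ekwueme is the Condorcet winner.

Ekwueme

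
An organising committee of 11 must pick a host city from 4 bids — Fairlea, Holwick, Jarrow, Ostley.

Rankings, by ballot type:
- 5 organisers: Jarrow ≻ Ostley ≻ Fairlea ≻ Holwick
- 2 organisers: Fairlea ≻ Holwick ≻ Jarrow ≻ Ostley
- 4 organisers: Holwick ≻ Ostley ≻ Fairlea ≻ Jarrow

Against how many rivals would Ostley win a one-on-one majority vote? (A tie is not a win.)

Ostley against each rival (11 organisers):
Ostley vs Fairlea: 5+4 = 9 for Ostley, 2 for Fairlea — Ostley by 9–2.
Ostley vs Holwick: Holwick, 6–5.
Ostley–Jarrow: Jarrow 7–4.
Ostley beats Fairlea; loses to Holwick, Jarrow — 1 pairwise win.

1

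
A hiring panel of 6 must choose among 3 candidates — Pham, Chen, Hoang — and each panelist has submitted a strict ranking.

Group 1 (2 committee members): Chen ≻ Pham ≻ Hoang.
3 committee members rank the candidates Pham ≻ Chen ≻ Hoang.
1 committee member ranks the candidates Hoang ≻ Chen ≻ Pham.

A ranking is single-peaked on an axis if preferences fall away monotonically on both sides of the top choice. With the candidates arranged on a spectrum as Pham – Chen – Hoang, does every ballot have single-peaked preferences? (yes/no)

yes

Axis positions: Pham=1, Chen=2, Hoang=3.
Group 1 (peak Chen at position 2): ranking walks positions 2-1-3, expanding outward from the peak — single-peaked.
Group 2 (peak Pham at position 1): ranking walks positions 1-2-3, expanding outward from the peak — single-peaked.
Group 3 (peak Hoang at position 3): ranking walks positions 3-2-1, expanding outward from the peak — single-peaked.
Every ranking is single-peaked on this axis.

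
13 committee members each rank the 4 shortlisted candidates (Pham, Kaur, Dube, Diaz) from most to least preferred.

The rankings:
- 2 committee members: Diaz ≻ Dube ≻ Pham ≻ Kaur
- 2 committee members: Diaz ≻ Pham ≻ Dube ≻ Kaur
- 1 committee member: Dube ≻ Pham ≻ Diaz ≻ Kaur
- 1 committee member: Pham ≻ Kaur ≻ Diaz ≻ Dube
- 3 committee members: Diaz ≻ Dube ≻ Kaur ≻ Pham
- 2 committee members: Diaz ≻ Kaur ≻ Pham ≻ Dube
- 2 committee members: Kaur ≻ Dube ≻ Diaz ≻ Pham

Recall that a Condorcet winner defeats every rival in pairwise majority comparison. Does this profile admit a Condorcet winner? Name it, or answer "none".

Diaz

Pairwise majorities:
Pham vs Kaur: Kaur, 7–6.
Pham vs Dube: Dube, 8–5.
Pham–Diaz: Diaz 11–2.
Kaur vs Dube: Dube wins 8–5.
Kaur–Diaz: Diaz 10–3.
Dube vs Diaz: Diaz, 10–3.
Diaz beats each of Pham, Kaur, Dube — Diaz is the Condorcet winner.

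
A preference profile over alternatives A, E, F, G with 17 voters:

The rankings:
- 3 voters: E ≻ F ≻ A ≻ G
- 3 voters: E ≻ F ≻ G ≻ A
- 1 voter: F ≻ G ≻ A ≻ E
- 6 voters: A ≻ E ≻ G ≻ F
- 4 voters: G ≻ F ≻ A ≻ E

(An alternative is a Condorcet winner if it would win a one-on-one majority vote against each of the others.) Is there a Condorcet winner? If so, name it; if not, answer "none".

Head-to-head results (17 voters):
A vs E: 1+6+4 = 11 for A, 6 for E — A by 11–6.
A vs F: F wins 11–6.
A–G: A 9–8.
E vs F: E preferred on 3+3+6 = 12 ballots; E wins 12–5.
E vs G: 12 to 5, E.
F vs G: G wins 10–7.
Every alternative loses at least once (A loses to F; E loses to A; F loses to E; G loses to A). The majority relation contains the cycle A > E > F > A, so there is no Condorcet winner.

none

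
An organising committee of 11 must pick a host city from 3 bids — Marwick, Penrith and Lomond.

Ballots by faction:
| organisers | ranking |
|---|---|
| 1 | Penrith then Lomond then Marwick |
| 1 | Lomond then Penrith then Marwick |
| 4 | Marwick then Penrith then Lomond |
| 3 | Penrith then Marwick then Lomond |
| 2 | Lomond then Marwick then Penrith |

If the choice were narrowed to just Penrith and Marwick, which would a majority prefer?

Ballots ranking Penrith above Marwick: 1 + 1 + 3 = 5.
Ballots ranking Marwick above Penrith: 11 − 5 = 6.
Marwick wins the head-to-head 6–5.

Marwick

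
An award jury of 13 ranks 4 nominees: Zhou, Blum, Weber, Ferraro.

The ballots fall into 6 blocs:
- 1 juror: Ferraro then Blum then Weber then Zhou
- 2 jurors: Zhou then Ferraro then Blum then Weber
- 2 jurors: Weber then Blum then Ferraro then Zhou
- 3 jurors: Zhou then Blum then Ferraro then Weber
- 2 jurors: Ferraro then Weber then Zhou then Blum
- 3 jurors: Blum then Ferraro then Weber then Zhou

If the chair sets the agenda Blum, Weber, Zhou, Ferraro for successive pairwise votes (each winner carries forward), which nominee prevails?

Ferraro

Round 1: Blum vs Weber — 9–4, Blum advances.
Round 2: Blum vs Zhou — 6–7, Zhou advances.
Round 3: Zhou vs Ferraro — 5–8, Ferraro advances.
Ferraro survives the agenda.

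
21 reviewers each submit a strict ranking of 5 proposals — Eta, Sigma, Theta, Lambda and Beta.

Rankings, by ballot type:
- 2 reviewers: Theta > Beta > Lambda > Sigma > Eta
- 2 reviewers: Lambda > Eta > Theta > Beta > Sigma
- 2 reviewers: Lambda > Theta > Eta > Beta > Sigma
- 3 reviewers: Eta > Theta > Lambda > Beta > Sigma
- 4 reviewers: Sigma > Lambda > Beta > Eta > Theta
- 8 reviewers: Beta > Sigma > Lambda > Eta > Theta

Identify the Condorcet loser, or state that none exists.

Pairwise majorities:
Eta vs Sigma: Sigma, 14–7.
Eta–Theta: Eta 17–4.
Eta vs Lambda: 3 for Eta, 18 for Lambda — Lambda by 18–3.
Eta–Beta: Beta 14–7.
Sigma vs Theta: Sigma wins 12–9.
Sigma vs Lambda: Sigma preferred on 4+8 = 12 ballots; Sigma wins 12–9.
Sigma vs Beta: Beta wins 17–4.
Theta vs Lambda: Theta preferred on 2+3 = 5 ballots; Lambda wins 16–5.
Theta vs Beta: Beta wins 12–9.
Lambda vs Beta: Lambda wins 11–10.
Only Theta has no wins; Theta is the Condorcet loser.

Theta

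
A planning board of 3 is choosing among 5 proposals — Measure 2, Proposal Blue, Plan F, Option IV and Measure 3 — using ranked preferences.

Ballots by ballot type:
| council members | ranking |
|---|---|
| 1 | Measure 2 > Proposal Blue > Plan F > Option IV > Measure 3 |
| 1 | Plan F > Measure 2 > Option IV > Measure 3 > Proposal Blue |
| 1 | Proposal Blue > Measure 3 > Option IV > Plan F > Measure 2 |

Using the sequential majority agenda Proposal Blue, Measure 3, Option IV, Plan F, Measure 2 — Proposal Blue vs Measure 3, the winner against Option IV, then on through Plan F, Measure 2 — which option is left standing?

Round 1: Proposal Blue vs Measure 3 — 2–1, Proposal Blue advances.
Round 2: Proposal Blue vs Option IV — 2–1, Proposal Blue advances.
Round 3: Proposal Blue vs Plan F — 2–1, Proposal Blue advances.
Round 4: Proposal Blue vs Measure 2 — 1–2, Measure 2 advances.
Measure 2 survives the agenda.

Measure 2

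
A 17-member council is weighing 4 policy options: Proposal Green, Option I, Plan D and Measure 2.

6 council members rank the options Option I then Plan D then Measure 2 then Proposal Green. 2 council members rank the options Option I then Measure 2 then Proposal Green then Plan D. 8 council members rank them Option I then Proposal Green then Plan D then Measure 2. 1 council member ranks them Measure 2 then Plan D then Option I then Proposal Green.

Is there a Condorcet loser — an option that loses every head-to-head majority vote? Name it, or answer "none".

none

Head-to-head results (17 council members):
Proposal Green vs Option I: Option I, 17–0.
Proposal Green–Plan D: Proposal Green 10–7.
Proposal Green–Measure 2: Measure 2 9–8.
Option I vs Plan D: 16 to 1, Option I.
Option I vs Measure 2: 16 to 1, Option I.
Plan D vs Measure 2: Plan D preferred on 6+8 = 14 ballots; Plan D wins 14–3.
Every option wins at least one matchup (Proposal Green beats Plan D; Option I beats Proposal Green; Plan D beats Measure 2; Measure 2 beats Proposal Green), so there is no Condorcet loser.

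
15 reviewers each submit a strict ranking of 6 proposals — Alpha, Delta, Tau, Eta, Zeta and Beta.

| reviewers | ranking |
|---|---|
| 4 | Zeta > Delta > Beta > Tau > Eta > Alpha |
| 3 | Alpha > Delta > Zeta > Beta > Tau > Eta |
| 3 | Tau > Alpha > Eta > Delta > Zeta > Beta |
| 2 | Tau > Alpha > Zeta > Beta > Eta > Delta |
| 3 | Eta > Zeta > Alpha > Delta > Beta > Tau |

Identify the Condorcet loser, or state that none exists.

Pairwise majorities:
Alpha vs Delta: Alpha wins 11–4.
Alpha vs Tau: Alpha is ranked higher on 3+3 = 6 ballots, Tau on 9. Tau wins 9–6.
Alpha vs Eta: Alpha, 8–7.
Alpha vs Zeta: Alpha, 8–7.
Alpha vs Beta: 11 to 4, Alpha.
Delta vs Tau: 4+3+3 = 10 for Delta, 5 for Tau — Delta by 10–5.
Delta vs Eta: Eta, 8–7.
Delta vs Zeta: 3+3 = 6 for Delta, 9 for Zeta — Zeta by 9–6.
Delta vs Beta: Delta wins 13–2.
Tau–Eta: Tau 12–3.
Tau vs Zeta: Tau preferred on 3+2 = 5 ballots; Zeta wins 10–5.
Tau vs Beta: Beta wins 10–5.
Eta–Zeta: Zeta 9–6.
Eta vs Beta: Eta is ranked higher on 3+3 = 6 ballots, Beta on 9. Beta wins 9–6.
Zeta vs Beta: Zeta, 15–0.
Every project wins at least one matchup (Alpha beats Delta; Delta beats Tau; Tau beats Alpha; Eta beats Delta; Zeta beats Delta; Beta beats Tau), so there is no Condorcet loser.

none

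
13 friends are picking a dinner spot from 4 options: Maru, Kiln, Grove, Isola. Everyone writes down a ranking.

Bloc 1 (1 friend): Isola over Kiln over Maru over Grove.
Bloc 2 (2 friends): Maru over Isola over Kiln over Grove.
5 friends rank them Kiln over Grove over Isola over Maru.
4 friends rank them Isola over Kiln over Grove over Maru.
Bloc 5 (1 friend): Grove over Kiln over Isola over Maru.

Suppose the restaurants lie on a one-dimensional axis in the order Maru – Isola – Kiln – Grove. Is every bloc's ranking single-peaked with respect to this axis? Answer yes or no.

Axis positions: Maru=1, Isola=2, Kiln=3, Grove=4.
Bloc 1 (peak Isola at position 2): ranking walks positions 2-3-1-4, expanding outward from the peak — single-peaked.
Bloc 2 (peak Maru at position 1): ranking walks positions 1-2-3-4, expanding outward from the peak — single-peaked.
Bloc 3 (peak Kiln at position 3): ranking walks positions 3-4-2-1, expanding outward from the peak — single-peaked.
Bloc 4 (peak Isola at position 2): ranking walks positions 2-3-4-1, expanding outward from the peak — single-peaked.
Bloc 5 (peak Grove at position 4): ranking walks positions 4-3-2-1, expanding outward from the peak — single-peaked.
Every ranking is single-peaked on this axis.

yes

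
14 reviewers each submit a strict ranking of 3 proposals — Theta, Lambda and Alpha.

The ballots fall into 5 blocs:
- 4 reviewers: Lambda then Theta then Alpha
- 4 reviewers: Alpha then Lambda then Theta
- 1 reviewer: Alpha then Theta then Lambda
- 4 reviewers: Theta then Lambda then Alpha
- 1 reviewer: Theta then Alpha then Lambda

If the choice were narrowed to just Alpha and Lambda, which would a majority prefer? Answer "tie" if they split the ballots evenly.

Ballots ranking Alpha above Lambda: 4 + 1 + 1 = 6.
Ballots ranking Lambda above Alpha: 14 − 6 = 8.
Lambda wins the head-to-head 8–6.

Lambda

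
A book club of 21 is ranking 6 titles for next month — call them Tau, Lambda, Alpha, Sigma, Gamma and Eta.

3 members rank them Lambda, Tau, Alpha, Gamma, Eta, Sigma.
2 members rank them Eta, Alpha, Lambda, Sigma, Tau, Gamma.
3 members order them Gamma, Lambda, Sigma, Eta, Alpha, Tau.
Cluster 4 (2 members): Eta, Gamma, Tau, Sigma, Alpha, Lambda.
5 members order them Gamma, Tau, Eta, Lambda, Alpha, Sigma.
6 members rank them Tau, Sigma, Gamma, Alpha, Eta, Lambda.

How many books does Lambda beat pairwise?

Lambda against each rival (21 members):
Lambda vs Tau: 8 to 13, Tau.
Lambda vs Alpha: 11 to 10, Lambda.
Lambda vs Sigma: 3+2+3+5 = 13 for Lambda, 8 for Sigma — Lambda by 13–8.
Lambda vs Gamma: Gamma, 16–5.
Lambda vs Eta: 6 to 15, Eta.
Lambda beats Alpha, Sigma; loses to Tau, Gamma, Eta — 2 pairwise wins.

2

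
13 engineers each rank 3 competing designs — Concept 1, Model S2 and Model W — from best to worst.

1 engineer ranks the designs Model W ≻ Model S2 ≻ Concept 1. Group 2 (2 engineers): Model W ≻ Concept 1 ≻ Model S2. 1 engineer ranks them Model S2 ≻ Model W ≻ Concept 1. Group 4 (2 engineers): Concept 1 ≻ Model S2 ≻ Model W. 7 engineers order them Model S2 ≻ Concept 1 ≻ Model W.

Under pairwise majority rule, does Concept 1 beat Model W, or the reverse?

Concept 1

Ballots ranking Concept 1 above Model W: 2 + 7 = 9.
Ballots ranking Model W above Concept 1: 13 − 9 = 4.
Concept 1 wins the head-to-head 9–4.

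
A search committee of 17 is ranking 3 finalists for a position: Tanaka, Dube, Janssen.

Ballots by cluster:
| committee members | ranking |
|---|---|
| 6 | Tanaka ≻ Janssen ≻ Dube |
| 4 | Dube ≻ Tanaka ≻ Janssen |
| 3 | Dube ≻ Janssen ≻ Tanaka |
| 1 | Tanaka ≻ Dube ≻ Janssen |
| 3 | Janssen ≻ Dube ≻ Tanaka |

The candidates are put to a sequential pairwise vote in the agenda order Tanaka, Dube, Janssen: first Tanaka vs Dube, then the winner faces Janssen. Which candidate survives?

Round 1: Tanaka vs Dube — 7–10, Dube advances.
Round 2: Dube vs Janssen — 8–9, Janssen advances.
Janssen survives the agenda.

Janssen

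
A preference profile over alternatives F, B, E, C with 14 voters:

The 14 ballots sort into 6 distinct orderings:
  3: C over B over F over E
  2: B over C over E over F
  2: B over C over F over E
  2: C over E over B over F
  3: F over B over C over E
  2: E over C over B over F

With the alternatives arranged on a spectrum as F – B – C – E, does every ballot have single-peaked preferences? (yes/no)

Axis positions: F=1, B=2, C=3, E=4.
Type 1 (peak C at position 3): ranking walks positions 3-2-1-4, expanding outward from the peak — single-peaked.
Type 2 (peak B at position 2): ranking walks positions 2-3-4-1, expanding outward from the peak — single-peaked.
Type 3 (peak B at position 2): ranking walks positions 2-3-1-4, expanding outward from the peak — single-peaked.
Type 4 (peak C at position 3): ranking walks positions 3-4-2-1, expanding outward from the peak — single-peaked.
Type 5 (peak F at position 1): ranking walks positions 1-2-3-4, expanding outward from the peak — single-peaked.
Type 6 (peak E at position 4): ranking walks positions 4-3-2-1, expanding outward from the peak — single-peaked.
Every ranking is single-peaked on this axis.

yes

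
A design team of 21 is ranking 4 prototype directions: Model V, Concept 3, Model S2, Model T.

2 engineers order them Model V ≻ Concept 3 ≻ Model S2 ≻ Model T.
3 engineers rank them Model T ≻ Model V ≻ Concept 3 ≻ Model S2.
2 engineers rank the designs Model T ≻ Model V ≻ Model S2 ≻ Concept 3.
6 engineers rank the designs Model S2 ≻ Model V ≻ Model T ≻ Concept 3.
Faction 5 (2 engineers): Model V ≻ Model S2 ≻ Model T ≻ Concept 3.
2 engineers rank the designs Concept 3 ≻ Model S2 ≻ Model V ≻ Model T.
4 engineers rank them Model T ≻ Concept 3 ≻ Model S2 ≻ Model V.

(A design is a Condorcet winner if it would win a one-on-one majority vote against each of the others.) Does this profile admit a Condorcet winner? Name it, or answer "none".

Head-to-head results (21 engineers):
Model V vs Concept 3: 15 to 6, Model V.
Model V vs Model S2: Model V is ranked higher on 2+3+2+2 = 9 ballots, Model S2 on 12. Model S2 wins 12–9.
Model V vs Model T: Model V is ranked higher on 2+6+2+2 = 12 ballots, Model T on 9. Model V wins 12–9.
Concept 3 vs Model S2: Concept 3, 11–10.
Concept 3 vs Model T: Concept 3 is ranked higher on 2+2 = 4 ballots, Model T on 17. Model T wins 17–4.
Model S2 vs Model T: 2+6+2+2 = 12 for Model S2, 9 for Model T — Model S2 by 12–9.
Every design loses at least once (Model V loses to Model S2; Concept 3 loses to Model V; Model S2 loses to Concept 3; Model T loses to Model V). The majority relation contains the cycle Model V > Concept 3 > Model S2 > Model V, so there is no Condorcet winner.

none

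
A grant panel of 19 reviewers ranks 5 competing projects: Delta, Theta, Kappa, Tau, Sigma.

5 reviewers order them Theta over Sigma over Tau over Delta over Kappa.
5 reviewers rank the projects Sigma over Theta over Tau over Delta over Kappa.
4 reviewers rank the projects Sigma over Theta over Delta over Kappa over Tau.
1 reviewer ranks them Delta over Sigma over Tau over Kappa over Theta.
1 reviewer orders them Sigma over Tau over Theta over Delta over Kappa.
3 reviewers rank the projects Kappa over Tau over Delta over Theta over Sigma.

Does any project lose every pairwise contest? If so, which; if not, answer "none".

Pairwise majorities:
Delta vs Theta: Delta preferred on 1+3 = 4 ballots; Theta wins 15–4.
Delta vs Kappa: Delta preferred on 5+5+4+1+1 = 16 ballots; Delta wins 16–3.
Delta vs Tau: Delta is ranked higher on 4+1 = 5 ballots, Tau on 14. Tau wins 14–5.
Delta vs Sigma: Delta preferred on 1+3 = 4 ballots; Sigma wins 15–4.
Theta vs Kappa: Theta is ranked higher on 5+5+4+1 = 15 ballots, Kappa on 4. Theta wins 15–4.
Theta vs Tau: 5+5+4 = 14 for Theta, 5 for Tau — Theta by 14–5.
Theta–Sigma: Sigma 11–8.
Kappa vs Tau: Tau, 12–7.
Kappa vs Sigma: Sigma, 16–3.
Tau vs Sigma: Tau preferred on 3 ballots; Sigma wins 16–3.
Only Kappa has no wins; Kappa is the Condorcet loser.

Kappa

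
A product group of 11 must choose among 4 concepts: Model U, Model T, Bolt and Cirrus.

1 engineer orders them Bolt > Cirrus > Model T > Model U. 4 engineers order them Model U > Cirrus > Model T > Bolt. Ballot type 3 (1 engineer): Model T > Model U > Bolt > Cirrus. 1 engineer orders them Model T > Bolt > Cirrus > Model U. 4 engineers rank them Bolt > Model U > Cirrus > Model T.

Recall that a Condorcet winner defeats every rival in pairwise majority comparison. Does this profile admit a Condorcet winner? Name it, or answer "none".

Head-to-head results (11 engineers):
Model U vs Model T: Model U wins 8–3.
Model U vs Bolt: Bolt wins 6–5.
Model U vs Cirrus: Model U wins 9–2.
Model T vs Bolt: Model T, 6–5.
Model T vs Cirrus: Cirrus, 9–2.
Bolt vs Cirrus: Bolt wins 7–4.
Every design loses at least once (Model U loses to Bolt; Model T loses to Model U; Bolt loses to Model T; Cirrus loses to Model U). The majority relation contains the cycle Model U > Model T > Bolt > Model U, so there is no Condorcet winner.

none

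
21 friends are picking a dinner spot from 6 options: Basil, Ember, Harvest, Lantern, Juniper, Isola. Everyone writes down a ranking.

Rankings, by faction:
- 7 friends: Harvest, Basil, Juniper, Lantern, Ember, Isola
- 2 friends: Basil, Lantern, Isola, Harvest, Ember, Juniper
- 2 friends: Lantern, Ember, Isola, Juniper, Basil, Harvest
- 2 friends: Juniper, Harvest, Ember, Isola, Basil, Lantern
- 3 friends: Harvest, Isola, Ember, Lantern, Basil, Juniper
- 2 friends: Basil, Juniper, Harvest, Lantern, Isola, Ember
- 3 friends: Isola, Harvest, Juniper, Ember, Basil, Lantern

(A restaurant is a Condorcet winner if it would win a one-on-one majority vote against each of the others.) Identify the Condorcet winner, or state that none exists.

Head-to-head results (21 friends):
Basil vs Ember: Basil, 11–10.
Basil vs Harvest: Harvest wins 15–6.
Basil–Lantern: Basil 16–5.
Basil vs Juniper: Basil wins 14–7.
Basil–Isola: Basil 11–10.
Ember vs Harvest: Harvest wins 19–2.
Ember vs Lantern: Lantern wins 13–8.
Ember vs Juniper: Juniper wins 14–7.
Ember–Isola: Ember 11–10.
Harvest–Lantern: Harvest 17–4.
Harvest–Juniper: Harvest 15–6.
Harvest vs Isola: Harvest, 14–7.
Lantern vs Juniper: Juniper, 14–7.
Lantern vs Isola: Lantern, 13–8.
Juniper vs Isola: Juniper wins 11–10.
Harvest defeats every rival head-to-head and is the Condorcet winner.

Harvest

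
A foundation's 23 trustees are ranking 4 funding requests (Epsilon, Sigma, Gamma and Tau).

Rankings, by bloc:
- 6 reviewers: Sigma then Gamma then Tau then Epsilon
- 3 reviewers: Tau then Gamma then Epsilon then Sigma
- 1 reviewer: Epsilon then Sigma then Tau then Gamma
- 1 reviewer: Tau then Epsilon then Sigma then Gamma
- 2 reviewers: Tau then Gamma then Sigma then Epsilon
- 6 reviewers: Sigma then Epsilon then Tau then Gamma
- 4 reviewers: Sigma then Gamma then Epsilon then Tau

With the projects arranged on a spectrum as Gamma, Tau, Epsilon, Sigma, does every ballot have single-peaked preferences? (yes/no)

Axis positions: Gamma=1, Tau=2, Epsilon=3, Sigma=4.
Bloc 1: ranking walks positions 4-1-2-3; Gamma is ranked above Epsilon even though Epsilon lies between Gamma and the peak Sigma on the axis — preferences dip and rise again. Not single-peaked.
Bloc 2 (peak Tau at position 2): ranking walks positions 2-1-3-4, expanding outward from the peak — single-peaked.
Bloc 3 (peak Epsilon at position 3): ranking walks positions 3-4-2-1, expanding outward from the peak — single-peaked.
Bloc 4 (peak Tau at position 2): ranking walks positions 2-3-4-1, expanding outward from the peak — single-peaked.
Bloc 5: ranking walks positions 2-1-4-3; Sigma is ranked above Epsilon even though Epsilon lies between Sigma and the peak Tau on the axis — preferences dip and rise again. Not single-peaked.
Bloc 6 (peak Sigma at position 4): ranking walks positions 4-3-2-1, expanding outward from the peak — single-peaked.
Bloc 7: ranking walks positions 4-1-3-2; Gamma is ranked above Epsilon even though Epsilon lies between Gamma and the peak Sigma on the axis — preferences dip and rise again. Not single-peaked.
Bloc 1 violates single-peakedness, so the profile is not single-peaked on this axis.

no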